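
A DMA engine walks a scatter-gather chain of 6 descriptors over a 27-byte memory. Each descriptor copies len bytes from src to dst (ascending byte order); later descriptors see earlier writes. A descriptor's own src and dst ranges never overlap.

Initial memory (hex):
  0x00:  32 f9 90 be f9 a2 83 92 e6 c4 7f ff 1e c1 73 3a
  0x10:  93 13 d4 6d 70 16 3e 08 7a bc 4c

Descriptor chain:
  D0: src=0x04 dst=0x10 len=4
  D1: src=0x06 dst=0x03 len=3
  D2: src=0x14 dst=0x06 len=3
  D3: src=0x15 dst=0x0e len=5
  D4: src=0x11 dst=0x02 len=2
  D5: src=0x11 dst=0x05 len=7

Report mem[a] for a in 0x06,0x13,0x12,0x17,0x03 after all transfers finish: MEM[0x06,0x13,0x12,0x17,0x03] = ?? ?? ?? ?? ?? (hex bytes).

MEM[0x06,0x13,0x12,0x17,0x03] = bc 92 bc 08 bc

#0 dst[0x10+4] := {0xf9,0xa2,0x83,0x92}
#1 dst[0x03+3] := {0x83,0x92,0xe6}
#2 dst[0x06+3] := {0x70,0x16,0x3e}
#3 dst[0x0e+5] := {0x16,0x3e,0x08,0x7a,0xbc}
#4 dst[0x02+2] := {0x7a,0xbc}
#5 dst[0x05+7] := {0x7a,0xbc,0x92,0x70,0x16,0x3e,0x08}
query mem[0x06]=0xbc, mem[0x13]=0x92, mem[0x12]=0xbc, mem[0x17]=0x08, mem[0x03]=0xbc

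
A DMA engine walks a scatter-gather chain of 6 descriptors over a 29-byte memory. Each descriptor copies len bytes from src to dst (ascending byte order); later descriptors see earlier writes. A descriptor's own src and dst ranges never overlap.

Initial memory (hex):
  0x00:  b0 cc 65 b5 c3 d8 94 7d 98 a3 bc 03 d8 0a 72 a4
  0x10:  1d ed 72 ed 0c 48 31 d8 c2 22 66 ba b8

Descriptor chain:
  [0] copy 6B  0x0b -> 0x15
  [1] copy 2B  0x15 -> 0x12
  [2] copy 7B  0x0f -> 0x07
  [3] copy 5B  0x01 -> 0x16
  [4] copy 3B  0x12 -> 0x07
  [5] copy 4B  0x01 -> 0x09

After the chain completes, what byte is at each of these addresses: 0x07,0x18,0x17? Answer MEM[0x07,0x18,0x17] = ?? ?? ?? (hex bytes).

D0: mem[0x15..0x1a] <- [03 d8 0a 72 a4 1d]
D1: mem[0x12..0x13] <- [03 d8]
D2: mem[0x07..0x0d] <- [a4 1d ed 03 d8 0c 03]
D3: mem[0x16..0x1a] <- [cc 65 b5 c3 d8]
D4: mem[0x07..0x09] <- [03 d8 0c]
D5: mem[0x09..0x0c] <- [cc 65 b5 c3]
query mem[0x07]=0x03, mem[0x18]=0xb5, mem[0x17]=0x65

MEM[0x07,0x18,0x17] = 03 b5 65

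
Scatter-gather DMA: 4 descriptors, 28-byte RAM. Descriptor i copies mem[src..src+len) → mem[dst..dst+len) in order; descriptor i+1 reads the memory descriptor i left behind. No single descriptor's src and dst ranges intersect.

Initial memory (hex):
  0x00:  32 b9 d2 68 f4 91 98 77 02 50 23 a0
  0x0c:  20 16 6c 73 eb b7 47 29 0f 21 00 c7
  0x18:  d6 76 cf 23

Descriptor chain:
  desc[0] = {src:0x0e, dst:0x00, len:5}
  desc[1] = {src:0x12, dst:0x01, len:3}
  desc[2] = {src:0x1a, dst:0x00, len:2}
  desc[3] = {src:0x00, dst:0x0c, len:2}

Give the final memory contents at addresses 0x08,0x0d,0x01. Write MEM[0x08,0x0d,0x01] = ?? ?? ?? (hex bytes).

MEM[0x08,0x0d,0x01] = 02 23 23

  after D0: wrote 5B at 0x00 = 6c73ebb747
  after D1: wrote 3B at 0x01 = 47290f
  after D2: wrote 2B at 0x00 = cf23
  after D3: wrote 2B at 0x0c = cf23
query mem[0x08]=0x02, mem[0x0d]=0x23, mem[0x01]=0x23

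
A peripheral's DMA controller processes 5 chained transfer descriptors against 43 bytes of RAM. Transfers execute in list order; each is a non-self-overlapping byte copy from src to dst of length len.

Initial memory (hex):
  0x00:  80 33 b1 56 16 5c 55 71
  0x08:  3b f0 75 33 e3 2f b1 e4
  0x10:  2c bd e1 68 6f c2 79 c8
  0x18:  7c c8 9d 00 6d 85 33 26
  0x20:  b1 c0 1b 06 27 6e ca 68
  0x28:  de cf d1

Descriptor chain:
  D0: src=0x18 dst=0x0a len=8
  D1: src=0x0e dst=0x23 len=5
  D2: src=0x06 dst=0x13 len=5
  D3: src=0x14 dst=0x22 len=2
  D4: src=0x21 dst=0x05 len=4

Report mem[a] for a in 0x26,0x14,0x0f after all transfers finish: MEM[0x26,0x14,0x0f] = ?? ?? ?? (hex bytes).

#0 dst[0x0a+8] := {0x7c,0xc8,0x9d,0x00,0x6d,0x85,0x33,0x26}
#1 dst[0x23+5] := {0x6d,0x85,0x33,0x26,0xe1}
#2 dst[0x13+5] := {0x55,0x71,0x3b,0xf0,0x7c}
#3 dst[0x22+2] := {0x71,0x3b}
#4 dst[0x05+4] := {0xc0,0x71,0x3b,0x85}
query mem[0x26]=0x26, mem[0x14]=0x71, mem[0x0f]=0x85

MEM[0x26,0x14,0x0f] = 26 71 85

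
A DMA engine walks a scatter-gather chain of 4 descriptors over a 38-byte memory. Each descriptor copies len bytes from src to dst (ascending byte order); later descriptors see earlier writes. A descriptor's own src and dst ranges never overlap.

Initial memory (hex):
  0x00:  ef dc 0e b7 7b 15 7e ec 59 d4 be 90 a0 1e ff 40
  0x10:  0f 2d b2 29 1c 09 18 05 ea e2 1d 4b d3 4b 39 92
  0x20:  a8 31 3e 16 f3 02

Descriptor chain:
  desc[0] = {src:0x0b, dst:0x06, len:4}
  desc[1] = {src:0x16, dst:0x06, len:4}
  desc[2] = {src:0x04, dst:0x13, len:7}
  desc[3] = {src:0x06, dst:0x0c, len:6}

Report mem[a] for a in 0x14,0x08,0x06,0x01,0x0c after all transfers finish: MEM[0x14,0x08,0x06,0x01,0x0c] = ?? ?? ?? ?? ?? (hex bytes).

D0: mem[0x06..0x09] <- [90 a0 1e ff]
D1: mem[0x06..0x09] <- [18 05 ea e2]
D2: mem[0x13..0x19] <- [7b 15 18 05 ea e2 be]
D3: mem[0x0c..0x11] <- [18 05 ea e2 be 90]
query mem[0x14]=0x15, mem[0x08]=0xea, mem[0x06]=0x18, mem[0x01]=0xdc, mem[0x0c]=0x18

MEM[0x14,0x08,0x06,0x01,0x0c] = 15 ea 18 dc 18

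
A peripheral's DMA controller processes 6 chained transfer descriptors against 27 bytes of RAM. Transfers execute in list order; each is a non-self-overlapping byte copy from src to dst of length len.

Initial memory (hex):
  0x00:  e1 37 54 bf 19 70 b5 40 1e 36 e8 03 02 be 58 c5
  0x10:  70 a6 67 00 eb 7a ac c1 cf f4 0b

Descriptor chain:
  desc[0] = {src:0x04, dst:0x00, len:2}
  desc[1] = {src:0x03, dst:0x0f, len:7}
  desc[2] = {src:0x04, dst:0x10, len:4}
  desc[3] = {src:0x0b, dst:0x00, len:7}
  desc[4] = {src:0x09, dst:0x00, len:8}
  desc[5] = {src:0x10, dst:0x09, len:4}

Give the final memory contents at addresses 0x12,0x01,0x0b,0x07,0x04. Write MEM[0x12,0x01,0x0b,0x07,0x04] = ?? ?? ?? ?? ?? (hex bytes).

D0: mem[0x00..0x01] <- [19 70]
D1: mem[0x0f..0x15] <- [bf 19 70 b5 40 1e 36]
D2: mem[0x10..0x13] <- [19 70 b5 40]
D3: mem[0x00..0x06] <- [03 02 be 58 bf 19 70]
D4: mem[0x00..0x07] <- [36 e8 03 02 be 58 bf 19]
D5: mem[0x09..0x0c] <- [19 70 b5 40]
query mem[0x12]=0xb5, mem[0x01]=0xe8, mem[0x0b]=0xb5, mem[0x07]=0x19, mem[0x04]=0xbe

MEM[0x12,0x01,0x0b,0x07,0x04] = b5 e8 b5 19 be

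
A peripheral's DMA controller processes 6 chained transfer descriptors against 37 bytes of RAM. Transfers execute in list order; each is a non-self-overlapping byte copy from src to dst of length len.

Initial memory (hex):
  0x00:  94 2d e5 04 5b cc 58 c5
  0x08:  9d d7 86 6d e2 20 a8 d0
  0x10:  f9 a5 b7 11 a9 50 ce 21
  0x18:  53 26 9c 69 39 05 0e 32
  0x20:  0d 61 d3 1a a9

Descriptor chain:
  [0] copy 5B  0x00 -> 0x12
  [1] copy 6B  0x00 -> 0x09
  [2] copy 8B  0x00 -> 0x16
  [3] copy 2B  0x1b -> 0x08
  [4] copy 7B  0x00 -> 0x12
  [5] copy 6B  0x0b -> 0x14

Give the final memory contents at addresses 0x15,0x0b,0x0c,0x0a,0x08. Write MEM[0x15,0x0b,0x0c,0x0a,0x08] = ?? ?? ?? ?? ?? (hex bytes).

MEM[0x15,0x0b,0x0c,0x0a,0x08] = 04 e5 04 2d cc

  after D0: wrote 5B at 0x12 = 942de5045b
  after D1: wrote 6B at 0x09 = 942de5045bcc
  after D2: wrote 8B at 0x16 = 942de5045bcc58c5
  after D3: wrote 2B at 0x08 = cc58
  after D4: wrote 7B at 0x12 = 942de5045bcc58
  after D5: wrote 6B at 0x14 = e5045bccd0f9
query mem[0x15]=0x04, mem[0x0b]=0xe5, mem[0x0c]=0x04, mem[0x0a]=0x2d, mem[0x08]=0xcc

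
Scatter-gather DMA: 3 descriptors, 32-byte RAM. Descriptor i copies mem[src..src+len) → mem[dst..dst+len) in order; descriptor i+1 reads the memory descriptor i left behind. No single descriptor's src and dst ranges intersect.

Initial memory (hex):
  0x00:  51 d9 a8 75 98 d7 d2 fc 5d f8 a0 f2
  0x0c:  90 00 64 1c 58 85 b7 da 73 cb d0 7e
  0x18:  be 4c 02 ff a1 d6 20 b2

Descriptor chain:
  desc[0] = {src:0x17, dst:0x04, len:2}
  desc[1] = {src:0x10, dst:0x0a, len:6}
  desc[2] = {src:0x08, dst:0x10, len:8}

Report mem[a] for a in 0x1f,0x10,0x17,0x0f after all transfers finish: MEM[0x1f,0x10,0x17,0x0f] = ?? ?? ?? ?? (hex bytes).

D0: mem[0x04..0x05] <- [7e be]
D1: mem[0x0a..0x0f] <- [58 85 b7 da 73 cb]
D2: mem[0x10..0x17] <- [5d f8 58 85 b7 da 73 cb]
query mem[0x1f]=0xb2, mem[0x10]=0x5d, mem[0x17]=0xcb, mem[0x0f]=0xcb

MEM[0x1f,0x10,0x17,0x0f] = b2 5d cb cb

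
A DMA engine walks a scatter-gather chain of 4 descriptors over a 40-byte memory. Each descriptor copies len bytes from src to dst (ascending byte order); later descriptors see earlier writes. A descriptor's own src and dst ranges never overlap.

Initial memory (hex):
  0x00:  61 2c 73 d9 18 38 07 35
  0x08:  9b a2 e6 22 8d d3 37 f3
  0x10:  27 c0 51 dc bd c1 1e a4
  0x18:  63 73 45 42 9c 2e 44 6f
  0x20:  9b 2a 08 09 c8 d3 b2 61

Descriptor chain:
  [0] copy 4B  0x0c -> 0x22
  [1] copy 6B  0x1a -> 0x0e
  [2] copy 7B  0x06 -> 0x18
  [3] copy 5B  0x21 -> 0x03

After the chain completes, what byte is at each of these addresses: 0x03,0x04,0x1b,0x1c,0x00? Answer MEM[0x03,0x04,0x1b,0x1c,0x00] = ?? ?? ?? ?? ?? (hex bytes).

D0: mem[0x22..0x25] <- [8d d3 37 f3]
D1: mem[0x0e..0x13] <- [45 42 9c 2e 44 6f]
D2: mem[0x18..0x1e] <- [07 35 9b a2 e6 22 8d]
D3: mem[0x03..0x07] <- [2a 8d d3 37 f3]
query mem[0x03]=0x2a, mem[0x04]=0x8d, mem[0x1b]=0xa2, mem[0x1c]=0xe6, mem[0x00]=0x61

MEM[0x03,0x04,0x1b,0x1c,0x00] = 2a 8d a2 e6 61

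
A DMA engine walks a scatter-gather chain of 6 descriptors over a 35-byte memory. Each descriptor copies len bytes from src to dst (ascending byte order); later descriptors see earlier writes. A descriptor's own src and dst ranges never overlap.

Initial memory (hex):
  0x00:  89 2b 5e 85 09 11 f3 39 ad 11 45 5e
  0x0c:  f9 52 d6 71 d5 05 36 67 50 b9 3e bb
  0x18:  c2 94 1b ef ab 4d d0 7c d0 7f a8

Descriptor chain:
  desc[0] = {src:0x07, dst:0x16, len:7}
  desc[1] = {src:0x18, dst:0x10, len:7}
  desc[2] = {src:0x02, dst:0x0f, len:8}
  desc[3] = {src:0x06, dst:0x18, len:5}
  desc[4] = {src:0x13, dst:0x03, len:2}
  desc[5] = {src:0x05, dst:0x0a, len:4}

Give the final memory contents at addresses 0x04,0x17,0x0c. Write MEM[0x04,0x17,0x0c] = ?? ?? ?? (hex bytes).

MEM[0x04,0x17,0x0c] = 39 ad 39

  after D0: wrote 7B at 0x16 = 39ad11455ef952
  after D1: wrote 7B at 0x10 = 11455ef9524dd0
  after D2: wrote 8B at 0x0f = 5e850911f339ad11
  after D3: wrote 5B at 0x18 = f339ad1145
  after D4: wrote 2B at 0x03 = f339
  after D5: wrote 4B at 0x0a = 11f339ad
query mem[0x04]=0x39, mem[0x17]=0xad, mem[0x0c]=0x39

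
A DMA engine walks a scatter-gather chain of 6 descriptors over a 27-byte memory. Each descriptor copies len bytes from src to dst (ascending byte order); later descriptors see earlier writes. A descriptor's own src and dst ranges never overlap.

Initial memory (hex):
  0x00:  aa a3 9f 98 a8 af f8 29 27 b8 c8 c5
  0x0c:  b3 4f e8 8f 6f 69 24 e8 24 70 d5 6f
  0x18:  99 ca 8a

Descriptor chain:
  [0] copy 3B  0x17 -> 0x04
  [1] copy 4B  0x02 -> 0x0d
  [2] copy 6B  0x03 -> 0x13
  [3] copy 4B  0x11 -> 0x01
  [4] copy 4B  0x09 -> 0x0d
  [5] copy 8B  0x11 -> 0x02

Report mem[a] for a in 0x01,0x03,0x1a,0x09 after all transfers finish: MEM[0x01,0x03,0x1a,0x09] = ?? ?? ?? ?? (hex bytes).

MEM[0x01,0x03,0x1a,0x09] = 69 24 8a 27

  after D0: wrote 3B at 0x04 = 6f99ca
  after D1: wrote 4B at 0x0d = 9f986f99
  after D2: wrote 6B at 0x13 = 986f99ca2927
  after D3: wrote 4B at 0x01 = 6924986f
  after D4: wrote 4B at 0x0d = b8c8c5b3
  after D5: wrote 8B at 0x02 = 6924986f99ca2927
query mem[0x01]=0x69, mem[0x03]=0x24, mem[0x1a]=0x8a, mem[0x09]=0x27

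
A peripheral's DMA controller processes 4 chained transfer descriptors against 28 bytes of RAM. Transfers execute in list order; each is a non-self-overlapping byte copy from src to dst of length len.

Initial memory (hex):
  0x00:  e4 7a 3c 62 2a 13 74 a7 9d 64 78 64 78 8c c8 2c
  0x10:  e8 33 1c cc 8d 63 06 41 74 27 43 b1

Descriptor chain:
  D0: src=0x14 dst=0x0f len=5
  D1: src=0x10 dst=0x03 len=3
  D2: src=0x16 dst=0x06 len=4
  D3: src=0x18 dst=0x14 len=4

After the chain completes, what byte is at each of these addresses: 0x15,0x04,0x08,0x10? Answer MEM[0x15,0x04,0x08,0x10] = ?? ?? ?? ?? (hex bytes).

  after D0: wrote 5B at 0x0f = 8d63064174
  after D1: wrote 3B at 0x03 = 630641
  after D2: wrote 4B at 0x06 = 06417427
  after D3: wrote 4B at 0x14 = 742743b1
query mem[0x15]=0x27, mem[0x04]=0x06, mem[0x08]=0x74, mem[0x10]=0x63

MEM[0x15,0x04,0x08,0x10] = 27 06 74 63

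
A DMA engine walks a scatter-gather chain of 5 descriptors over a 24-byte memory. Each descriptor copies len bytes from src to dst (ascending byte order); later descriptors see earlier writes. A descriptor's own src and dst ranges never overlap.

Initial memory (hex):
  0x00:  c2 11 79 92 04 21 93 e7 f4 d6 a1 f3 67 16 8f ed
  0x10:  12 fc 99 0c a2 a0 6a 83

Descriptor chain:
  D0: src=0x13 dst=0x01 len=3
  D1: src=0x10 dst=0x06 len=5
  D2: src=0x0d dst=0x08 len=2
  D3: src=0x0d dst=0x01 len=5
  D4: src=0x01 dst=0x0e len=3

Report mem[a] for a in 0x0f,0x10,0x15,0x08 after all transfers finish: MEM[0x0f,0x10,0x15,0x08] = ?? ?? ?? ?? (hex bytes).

MEM[0x0f,0x10,0x15,0x08] = 8f ed a0 16

D0: mem[0x01..0x03] <- [0c a2 a0]
D1: mem[0x06..0x0a] <- [12 fc 99 0c a2]
D2: mem[0x08..0x09] <- [16 8f]
D3: mem[0x01..0x05] <- [16 8f ed 12 fc]
D4: mem[0x0e..0x10] <- [16 8f ed]
query mem[0x0f]=0x8f, mem[0x10]=0xed, mem[0x15]=0xa0, mem[0x08]=0x16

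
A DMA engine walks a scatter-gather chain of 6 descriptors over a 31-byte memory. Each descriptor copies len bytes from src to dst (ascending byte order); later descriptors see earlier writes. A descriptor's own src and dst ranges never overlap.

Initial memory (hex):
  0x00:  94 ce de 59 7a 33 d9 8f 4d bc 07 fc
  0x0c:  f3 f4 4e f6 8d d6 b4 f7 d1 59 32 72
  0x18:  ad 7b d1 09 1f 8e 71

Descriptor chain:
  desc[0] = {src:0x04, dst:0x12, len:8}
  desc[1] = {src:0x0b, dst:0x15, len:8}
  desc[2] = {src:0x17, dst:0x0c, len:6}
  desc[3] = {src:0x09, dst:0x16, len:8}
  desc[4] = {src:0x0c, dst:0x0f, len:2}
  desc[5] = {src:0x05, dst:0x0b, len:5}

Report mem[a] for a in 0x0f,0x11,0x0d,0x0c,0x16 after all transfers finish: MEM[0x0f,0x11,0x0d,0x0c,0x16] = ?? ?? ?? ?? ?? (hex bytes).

#0 dst[0x12+8] := {0x7a,0x33,0xd9,0x8f,0x4d,0xbc,0x07,0xfc}
#1 dst[0x15+8] := {0xfc,0xf3,0xf4,0x4e,0xf6,0x8d,0xd6,0x7a}
#2 dst[0x0c+6] := {0xf4,0x4e,0xf6,0x8d,0xd6,0x7a}
#3 dst[0x16+8] := {0xbc,0x07,0xfc,0xf4,0x4e,0xf6,0x8d,0xd6}
#4 dst[0x0f+2] := {0xf4,0x4e}
#5 dst[0x0b+5] := {0x33,0xd9,0x8f,0x4d,0xbc}
query mem[0x0f]=0xbc, mem[0x11]=0x7a, mem[0x0d]=0x8f, mem[0x0c]=0xd9, mem[0x16]=0xbc

MEM[0x0f,0x11,0x0d,0x0c,0x16] = bc 7a 8f d9 bc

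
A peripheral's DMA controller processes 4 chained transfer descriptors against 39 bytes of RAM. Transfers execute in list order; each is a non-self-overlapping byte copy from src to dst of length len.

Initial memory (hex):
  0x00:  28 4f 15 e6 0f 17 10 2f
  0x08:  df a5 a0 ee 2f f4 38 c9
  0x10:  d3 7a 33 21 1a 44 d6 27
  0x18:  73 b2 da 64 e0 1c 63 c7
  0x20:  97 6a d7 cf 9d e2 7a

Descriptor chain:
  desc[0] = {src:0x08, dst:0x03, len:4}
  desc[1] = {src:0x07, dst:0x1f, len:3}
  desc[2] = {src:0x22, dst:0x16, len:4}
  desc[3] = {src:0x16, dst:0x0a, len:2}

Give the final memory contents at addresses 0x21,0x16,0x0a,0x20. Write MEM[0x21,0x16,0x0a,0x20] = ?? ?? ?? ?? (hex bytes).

#0 dst[0x03+4] := {0xdf,0xa5,0xa0,0xee}
#1 dst[0x1f+3] := {0x2f,0xdf,0xa5}
#2 dst[0x16+4] := {0xd7,0xcf,0x9d,0xe2}
#3 dst[0x0a+2] := {0xd7,0xcf}
query mem[0x21]=0xa5, mem[0x16]=0xd7, mem[0x0a]=0xd7, mem[0x20]=0xdf

MEM[0x21,0x16,0x0a,0x20] = a5 d7 d7 df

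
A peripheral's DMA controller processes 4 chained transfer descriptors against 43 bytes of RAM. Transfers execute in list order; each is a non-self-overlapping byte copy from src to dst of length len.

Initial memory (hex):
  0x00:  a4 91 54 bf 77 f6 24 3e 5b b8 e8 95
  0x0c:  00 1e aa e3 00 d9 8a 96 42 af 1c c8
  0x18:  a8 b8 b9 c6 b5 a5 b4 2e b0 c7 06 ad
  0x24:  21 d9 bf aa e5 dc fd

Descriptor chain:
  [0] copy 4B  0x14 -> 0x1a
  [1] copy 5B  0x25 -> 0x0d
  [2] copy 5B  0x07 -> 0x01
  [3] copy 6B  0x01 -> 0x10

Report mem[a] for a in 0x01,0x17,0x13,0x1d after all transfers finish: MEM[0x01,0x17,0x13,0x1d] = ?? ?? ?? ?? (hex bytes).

  after D0: wrote 4B at 0x1a = 42af1cc8
  after D1: wrote 5B at 0x0d = d9bfaae5dc
  after D2: wrote 5B at 0x01 = 3e5bb8e895
  after D3: wrote 6B at 0x10 = 3e5bb8e89524
query mem[0x01]=0x3e, mem[0x17]=0xc8, mem[0x13]=0xe8, mem[0x1d]=0xc8

MEM[0x01,0x17,0x13,0x1d] = 3e c8 e8 c8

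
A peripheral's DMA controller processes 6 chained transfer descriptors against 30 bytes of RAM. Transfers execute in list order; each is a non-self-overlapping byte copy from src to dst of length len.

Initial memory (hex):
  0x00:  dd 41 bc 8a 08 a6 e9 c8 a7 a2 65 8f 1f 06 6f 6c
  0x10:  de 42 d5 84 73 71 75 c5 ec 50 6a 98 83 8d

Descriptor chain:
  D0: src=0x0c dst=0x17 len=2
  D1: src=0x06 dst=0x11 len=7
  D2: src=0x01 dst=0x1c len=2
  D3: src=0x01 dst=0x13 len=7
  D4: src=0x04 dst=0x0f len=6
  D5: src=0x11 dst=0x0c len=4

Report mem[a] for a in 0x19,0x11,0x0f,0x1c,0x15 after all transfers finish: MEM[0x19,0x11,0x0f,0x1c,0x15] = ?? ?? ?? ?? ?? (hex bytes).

#0 dst[0x17+2] := {0x1f,0x06}
#1 dst[0x11+7] := {0xe9,0xc8,0xa7,0xa2,0x65,0x8f,0x1f}
#2 dst[0x1c+2] := {0x41,0xbc}
#3 dst[0x13+7] := {0x41,0xbc,0x8a,0x08,0xa6,0xe9,0xc8}
#4 dst[0x0f+6] := {0x08,0xa6,0xe9,0xc8,0xa7,0xa2}
#5 dst[0x0c+4] := {0xe9,0xc8,0xa7,0xa2}
query mem[0x19]=0xc8, mem[0x11]=0xe9, mem[0x0f]=0xa2, mem[0x1c]=0x41, mem[0x15]=0x8a

MEM[0x19,0x11,0x0f,0x1c,0x15] = c8 e9 a2 41 8a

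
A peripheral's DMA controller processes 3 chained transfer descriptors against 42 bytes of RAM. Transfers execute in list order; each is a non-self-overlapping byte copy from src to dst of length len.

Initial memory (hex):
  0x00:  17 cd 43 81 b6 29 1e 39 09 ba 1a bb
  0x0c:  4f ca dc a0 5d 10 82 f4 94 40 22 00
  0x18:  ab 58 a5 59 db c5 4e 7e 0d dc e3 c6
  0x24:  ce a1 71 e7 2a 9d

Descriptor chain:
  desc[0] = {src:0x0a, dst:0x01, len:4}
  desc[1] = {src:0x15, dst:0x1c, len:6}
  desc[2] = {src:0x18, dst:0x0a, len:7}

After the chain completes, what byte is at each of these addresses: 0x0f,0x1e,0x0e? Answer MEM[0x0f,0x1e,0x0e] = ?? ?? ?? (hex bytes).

MEM[0x0f,0x1e,0x0e] = 22 00 40

#0 dst[0x01+4] := {0x1a,0xbb,0x4f,0xca}
#1 dst[0x1c+6] := {0x40,0x22,0x00,0xab,0x58,0xa5}
#2 dst[0x0a+7] := {0xab,0x58,0xa5,0x59,0x40,0x22,0x00}
query mem[0x0f]=0x22, mem[0x1e]=0x00, mem[0x0e]=0x40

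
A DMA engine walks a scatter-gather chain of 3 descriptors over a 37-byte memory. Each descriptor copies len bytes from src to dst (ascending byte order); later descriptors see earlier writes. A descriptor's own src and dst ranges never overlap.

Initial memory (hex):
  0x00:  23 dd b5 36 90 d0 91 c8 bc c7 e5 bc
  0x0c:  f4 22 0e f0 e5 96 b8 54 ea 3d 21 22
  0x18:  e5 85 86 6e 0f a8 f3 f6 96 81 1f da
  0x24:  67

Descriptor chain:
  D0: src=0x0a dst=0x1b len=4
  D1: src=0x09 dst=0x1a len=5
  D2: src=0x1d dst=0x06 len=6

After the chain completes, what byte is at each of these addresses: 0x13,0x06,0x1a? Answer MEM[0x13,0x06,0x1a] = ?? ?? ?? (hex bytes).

[0] 0x0a->0x1b len=4 : e5 bc f4 22
[1] 0x09->0x1a len=5 : c7 e5 bc f4 22
[2] 0x1d->0x06 len=6 : f4 22 f6 96 81 1f
query mem[0x13]=0x54, mem[0x06]=0xf4, mem[0x1a]=0xc7

MEM[0x13,0x06,0x1a] = 54 f4 c7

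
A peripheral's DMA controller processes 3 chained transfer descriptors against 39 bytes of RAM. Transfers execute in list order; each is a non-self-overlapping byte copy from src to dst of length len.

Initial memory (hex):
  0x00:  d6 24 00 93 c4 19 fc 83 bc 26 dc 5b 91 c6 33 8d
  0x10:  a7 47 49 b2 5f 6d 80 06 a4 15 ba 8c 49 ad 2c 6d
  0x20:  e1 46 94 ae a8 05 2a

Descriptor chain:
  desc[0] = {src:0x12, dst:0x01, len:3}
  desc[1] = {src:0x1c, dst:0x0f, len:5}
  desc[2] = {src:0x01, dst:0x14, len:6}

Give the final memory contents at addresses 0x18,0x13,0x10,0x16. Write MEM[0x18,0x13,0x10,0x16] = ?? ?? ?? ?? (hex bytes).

  after D0: wrote 3B at 0x01 = 49b25f
  after D1: wrote 5B at 0x0f = 49ad2c6de1
  after D2: wrote 6B at 0x14 = 49b25fc419fc
query mem[0x18]=0x19, mem[0x13]=0xe1, mem[0x10]=0xad, mem[0x16]=0x5f

MEM[0x18,0x13,0x10,0x16] = 19 e1 ad 5f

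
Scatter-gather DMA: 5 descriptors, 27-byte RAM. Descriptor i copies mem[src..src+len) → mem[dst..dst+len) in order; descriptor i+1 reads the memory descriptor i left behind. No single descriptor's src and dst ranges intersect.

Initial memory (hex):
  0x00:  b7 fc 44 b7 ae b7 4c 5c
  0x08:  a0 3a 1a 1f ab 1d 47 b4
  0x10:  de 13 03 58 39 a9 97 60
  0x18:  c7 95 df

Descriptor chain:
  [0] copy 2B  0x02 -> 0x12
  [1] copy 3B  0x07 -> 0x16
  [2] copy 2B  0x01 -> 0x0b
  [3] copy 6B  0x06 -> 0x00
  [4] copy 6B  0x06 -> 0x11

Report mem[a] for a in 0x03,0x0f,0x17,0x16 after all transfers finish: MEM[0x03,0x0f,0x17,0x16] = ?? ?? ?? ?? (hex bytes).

MEM[0x03,0x0f,0x17,0x16] = 3a b4 a0 fc

  after D0: wrote 2B at 0x12 = 44b7
  after D1: wrote 3B at 0x16 = 5ca03a
  after D2: wrote 2B at 0x0b = fc44
  after D3: wrote 6B at 0x00 = 4c5ca03a1afc
  after D4: wrote 6B at 0x11 = 4c5ca03a1afc
query mem[0x03]=0x3a, mem[0x0f]=0xb4, mem[0x17]=0xa0, mem[0x16]=0xfc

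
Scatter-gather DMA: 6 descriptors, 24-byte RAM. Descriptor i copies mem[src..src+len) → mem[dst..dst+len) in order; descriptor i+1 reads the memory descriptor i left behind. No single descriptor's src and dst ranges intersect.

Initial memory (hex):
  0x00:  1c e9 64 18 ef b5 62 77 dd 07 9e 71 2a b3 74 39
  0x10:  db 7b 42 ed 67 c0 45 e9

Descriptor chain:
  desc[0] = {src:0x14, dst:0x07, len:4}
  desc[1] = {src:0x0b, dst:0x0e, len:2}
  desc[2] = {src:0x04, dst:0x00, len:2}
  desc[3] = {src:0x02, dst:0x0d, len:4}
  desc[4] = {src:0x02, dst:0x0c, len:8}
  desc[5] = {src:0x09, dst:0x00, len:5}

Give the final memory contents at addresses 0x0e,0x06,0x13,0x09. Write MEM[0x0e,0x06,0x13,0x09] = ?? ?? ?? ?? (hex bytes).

#0 dst[0x07+4] := {0x67,0xc0,0x45,0xe9}
#1 dst[0x0e+2] := {0x71,0x2a}
#2 dst[0x00+2] := {0xef,0xb5}
#3 dst[0x0d+4] := {0x64,0x18,0xef,0xb5}
#4 dst[0x0c+8] := {0x64,0x18,0xef,0xb5,0x62,0x67,0xc0,0x45}
#5 dst[0x00+5] := {0x45,0xe9,0x71,0x64,0x18}
query mem[0x0e]=0xef, mem[0x06]=0x62, mem[0x13]=0x45, mem[0x09]=0x45

MEM[0x0e,0x06,0x13,0x09] = ef 62 45 45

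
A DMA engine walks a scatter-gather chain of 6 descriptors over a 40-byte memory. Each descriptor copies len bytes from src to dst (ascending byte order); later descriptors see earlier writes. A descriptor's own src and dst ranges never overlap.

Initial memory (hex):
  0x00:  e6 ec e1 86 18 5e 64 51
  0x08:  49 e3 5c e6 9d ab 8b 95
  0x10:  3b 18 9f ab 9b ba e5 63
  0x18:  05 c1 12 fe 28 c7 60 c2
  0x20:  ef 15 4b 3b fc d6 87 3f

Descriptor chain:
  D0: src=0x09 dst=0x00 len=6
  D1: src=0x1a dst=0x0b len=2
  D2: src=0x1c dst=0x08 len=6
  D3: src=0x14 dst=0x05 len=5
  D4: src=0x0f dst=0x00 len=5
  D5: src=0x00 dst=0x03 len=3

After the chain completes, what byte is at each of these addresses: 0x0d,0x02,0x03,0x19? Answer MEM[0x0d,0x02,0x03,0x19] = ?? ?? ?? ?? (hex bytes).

MEM[0x0d,0x02,0x03,0x19] = 15 18 95 c1

  after D0: wrote 6B at 0x00 = e35ce69dab8b
  after D1: wrote 2B at 0x0b = 12fe
  after D2: wrote 6B at 0x08 = 28c760c2ef15
  after D3: wrote 5B at 0x05 = 9bbae56305
  after D4: wrote 5B at 0x00 = 953b189fab
  after D5: wrote 3B at 0x03 = 953b18
query mem[0x0d]=0x15, mem[0x02]=0x18, mem[0x03]=0x95, mem[0x19]=0xc1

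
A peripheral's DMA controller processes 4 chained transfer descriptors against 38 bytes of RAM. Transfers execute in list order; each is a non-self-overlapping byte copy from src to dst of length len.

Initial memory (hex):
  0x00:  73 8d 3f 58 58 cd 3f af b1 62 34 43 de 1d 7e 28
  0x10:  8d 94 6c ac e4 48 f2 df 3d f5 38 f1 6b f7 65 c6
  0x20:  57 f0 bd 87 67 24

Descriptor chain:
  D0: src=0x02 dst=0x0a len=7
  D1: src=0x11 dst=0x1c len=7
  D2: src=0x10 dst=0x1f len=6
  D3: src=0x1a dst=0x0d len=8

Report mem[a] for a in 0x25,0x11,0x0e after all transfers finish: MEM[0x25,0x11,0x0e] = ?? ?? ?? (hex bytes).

D0: mem[0x0a..0x10] <- [3f 58 58 cd 3f af b1]
D1: mem[0x1c..0x22] <- [94 6c ac e4 48 f2 df]
D2: mem[0x1f..0x24] <- [b1 94 6c ac e4 48]
D3: mem[0x0d..0x14] <- [38 f1 94 6c ac b1 94 6c]
query mem[0x25]=0x24, mem[0x11]=0xac, mem[0x0e]=0xf1

MEM[0x25,0x11,0x0e] = 24 ac f1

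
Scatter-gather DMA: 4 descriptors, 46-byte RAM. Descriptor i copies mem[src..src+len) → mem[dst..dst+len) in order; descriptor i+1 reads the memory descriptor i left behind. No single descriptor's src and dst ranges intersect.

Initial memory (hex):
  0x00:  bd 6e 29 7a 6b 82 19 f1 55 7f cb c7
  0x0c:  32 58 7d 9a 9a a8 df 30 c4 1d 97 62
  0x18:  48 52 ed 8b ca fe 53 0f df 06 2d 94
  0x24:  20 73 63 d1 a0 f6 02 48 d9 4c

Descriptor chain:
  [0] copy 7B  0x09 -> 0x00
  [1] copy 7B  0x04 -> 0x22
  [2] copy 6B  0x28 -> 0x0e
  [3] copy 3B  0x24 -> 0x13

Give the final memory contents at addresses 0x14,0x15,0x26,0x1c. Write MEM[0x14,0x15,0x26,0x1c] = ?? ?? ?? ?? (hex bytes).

  after D0: wrote 7B at 0x00 = 7fcbc732587d9a
  after D1: wrote 7B at 0x22 = 587d9af1557fcb
  after D2: wrote 6B at 0x0e = cbf60248d94c
  after D3: wrote 3B at 0x13 = 9af155
query mem[0x14]=0xf1, mem[0x15]=0x55, mem[0x26]=0x55, mem[0x1c]=0xca

MEM[0x14,0x15,0x26,0x1c] = f1 55 55 ca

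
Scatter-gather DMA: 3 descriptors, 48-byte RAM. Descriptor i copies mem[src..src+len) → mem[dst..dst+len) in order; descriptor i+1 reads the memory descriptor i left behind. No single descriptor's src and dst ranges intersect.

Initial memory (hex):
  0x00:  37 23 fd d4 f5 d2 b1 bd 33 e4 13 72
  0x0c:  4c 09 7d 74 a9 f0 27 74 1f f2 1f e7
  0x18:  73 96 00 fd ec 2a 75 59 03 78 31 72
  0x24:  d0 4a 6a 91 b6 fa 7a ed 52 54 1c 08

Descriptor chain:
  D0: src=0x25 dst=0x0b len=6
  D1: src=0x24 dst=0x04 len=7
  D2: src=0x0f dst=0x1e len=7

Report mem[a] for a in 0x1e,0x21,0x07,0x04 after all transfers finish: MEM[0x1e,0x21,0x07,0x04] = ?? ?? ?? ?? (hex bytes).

  after D0: wrote 6B at 0x0b = 4a6a91b6fa7a
  after D1: wrote 7B at 0x04 = d04a6a91b6fa7a
  after D2: wrote 7B at 0x1e = fa7af027741ff2
query mem[0x1e]=0xfa, mem[0x21]=0x27, mem[0x07]=0x91, mem[0x04]=0xd0

MEM[0x1e,0x21,0x07,0x04] = fa 27 91 d0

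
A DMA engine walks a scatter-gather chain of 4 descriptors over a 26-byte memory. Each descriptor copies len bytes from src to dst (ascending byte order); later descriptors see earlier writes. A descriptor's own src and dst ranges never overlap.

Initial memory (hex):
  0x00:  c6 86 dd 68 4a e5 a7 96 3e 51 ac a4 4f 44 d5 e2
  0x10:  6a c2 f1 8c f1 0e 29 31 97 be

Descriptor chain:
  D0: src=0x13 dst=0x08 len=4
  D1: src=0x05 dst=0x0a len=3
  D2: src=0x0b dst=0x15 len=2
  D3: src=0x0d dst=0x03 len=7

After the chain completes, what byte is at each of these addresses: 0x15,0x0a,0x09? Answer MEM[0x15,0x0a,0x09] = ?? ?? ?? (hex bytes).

[0] 0x13->0x08 len=4 : 8c f1 0e 29
[1] 0x05->0x0a len=3 : e5 a7 96
[2] 0x0b->0x15 len=2 : a7 96
[3] 0x0d->0x03 len=7 : 44 d5 e2 6a c2 f1 8c
query mem[0x15]=0xa7, mem[0x0a]=0xe5, mem[0x09]=0x8c

MEM[0x15,0x0a,0x09] = a7 e5 8c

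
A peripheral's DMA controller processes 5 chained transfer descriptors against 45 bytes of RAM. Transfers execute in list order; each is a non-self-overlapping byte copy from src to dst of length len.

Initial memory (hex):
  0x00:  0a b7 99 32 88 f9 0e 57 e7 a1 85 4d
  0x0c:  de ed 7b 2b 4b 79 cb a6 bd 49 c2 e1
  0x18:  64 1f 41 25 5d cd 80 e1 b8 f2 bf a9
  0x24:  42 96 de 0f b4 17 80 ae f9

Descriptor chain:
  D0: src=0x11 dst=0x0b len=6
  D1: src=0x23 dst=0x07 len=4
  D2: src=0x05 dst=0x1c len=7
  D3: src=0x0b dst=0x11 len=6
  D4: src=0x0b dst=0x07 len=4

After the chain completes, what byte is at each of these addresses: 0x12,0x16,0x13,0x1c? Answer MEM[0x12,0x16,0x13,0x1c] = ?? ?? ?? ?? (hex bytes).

MEM[0x12,0x16,0x13,0x1c] = cb c2 a6 f9

  after D0: wrote 6B at 0x0b = 79cba6bd49c2
  after D1: wrote 4B at 0x07 = a94296de
  after D2: wrote 7B at 0x1c = f90ea94296de79
  after D3: wrote 6B at 0x11 = 79cba6bd49c2
  after D4: wrote 4B at 0x07 = 79cba6bd
query mem[0x12]=0xcb, mem[0x16]=0xc2, mem[0x13]=0xa6, mem[0x1c]=0xf9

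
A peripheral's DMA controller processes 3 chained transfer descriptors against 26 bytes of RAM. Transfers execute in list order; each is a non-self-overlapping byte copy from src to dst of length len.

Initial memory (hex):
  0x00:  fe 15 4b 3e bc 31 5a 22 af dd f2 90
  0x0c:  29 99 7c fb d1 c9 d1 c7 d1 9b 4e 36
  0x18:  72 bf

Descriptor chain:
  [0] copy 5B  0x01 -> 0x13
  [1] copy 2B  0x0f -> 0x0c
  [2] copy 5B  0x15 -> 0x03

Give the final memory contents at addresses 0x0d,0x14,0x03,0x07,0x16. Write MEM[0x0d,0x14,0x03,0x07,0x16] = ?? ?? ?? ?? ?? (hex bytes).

MEM[0x0d,0x14,0x03,0x07,0x16] = d1 4b 3e bf bc

  after D0: wrote 5B at 0x13 = 154b3ebc31
  after D1: wrote 2B at 0x0c = fbd1
  after D2: wrote 5B at 0x03 = 3ebc3172bf
query mem[0x0d]=0xd1, mem[0x14]=0x4b, mem[0x03]=0x3e, mem[0x07]=0xbf, mem[0x16]=0xbc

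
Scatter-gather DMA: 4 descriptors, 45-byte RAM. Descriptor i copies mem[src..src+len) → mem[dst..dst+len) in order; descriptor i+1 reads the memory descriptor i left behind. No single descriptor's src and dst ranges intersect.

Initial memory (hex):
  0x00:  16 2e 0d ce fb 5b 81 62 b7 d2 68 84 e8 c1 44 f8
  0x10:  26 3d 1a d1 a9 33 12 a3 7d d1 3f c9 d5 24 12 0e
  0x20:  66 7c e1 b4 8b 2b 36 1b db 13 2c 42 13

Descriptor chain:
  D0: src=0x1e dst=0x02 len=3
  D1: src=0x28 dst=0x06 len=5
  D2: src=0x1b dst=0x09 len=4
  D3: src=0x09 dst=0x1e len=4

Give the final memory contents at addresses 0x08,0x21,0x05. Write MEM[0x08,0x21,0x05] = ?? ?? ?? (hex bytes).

MEM[0x08,0x21,0x05] = 2c 12 5b

  after D0: wrote 3B at 0x02 = 120e66
  after D1: wrote 5B at 0x06 = db132c4213
  after D2: wrote 4B at 0x09 = c9d52412
  after D3: wrote 4B at 0x1e = c9d52412
query mem[0x08]=0x2c, mem[0x21]=0x12, mem[0x05]=0x5b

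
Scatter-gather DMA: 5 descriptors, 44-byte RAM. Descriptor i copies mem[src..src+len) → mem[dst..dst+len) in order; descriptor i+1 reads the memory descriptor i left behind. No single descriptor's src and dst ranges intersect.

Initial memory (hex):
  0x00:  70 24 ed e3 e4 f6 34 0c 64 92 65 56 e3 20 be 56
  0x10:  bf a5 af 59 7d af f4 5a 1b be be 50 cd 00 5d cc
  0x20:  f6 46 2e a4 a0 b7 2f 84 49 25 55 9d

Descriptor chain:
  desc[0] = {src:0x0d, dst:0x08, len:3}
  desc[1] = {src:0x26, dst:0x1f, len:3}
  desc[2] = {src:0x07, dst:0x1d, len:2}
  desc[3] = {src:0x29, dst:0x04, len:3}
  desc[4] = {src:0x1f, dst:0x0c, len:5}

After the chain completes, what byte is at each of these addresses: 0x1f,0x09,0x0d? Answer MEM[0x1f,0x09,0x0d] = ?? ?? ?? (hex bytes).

MEM[0x1f,0x09,0x0d] = 2f be 84

#0 dst[0x08+3] := {0x20,0xbe,0x56}
#1 dst[0x1f+3] := {0x2f,0x84,0x49}
#2 dst[0x1d+2] := {0x0c,0x20}
#3 dst[0x04+3] := {0x25,0x55,0x9d}
#4 dst[0x0c+5] := {0x2f,0x84,0x49,0x2e,0xa4}
query mem[0x1f]=0x2f, mem[0x09]=0xbe, mem[0x0d]=0x84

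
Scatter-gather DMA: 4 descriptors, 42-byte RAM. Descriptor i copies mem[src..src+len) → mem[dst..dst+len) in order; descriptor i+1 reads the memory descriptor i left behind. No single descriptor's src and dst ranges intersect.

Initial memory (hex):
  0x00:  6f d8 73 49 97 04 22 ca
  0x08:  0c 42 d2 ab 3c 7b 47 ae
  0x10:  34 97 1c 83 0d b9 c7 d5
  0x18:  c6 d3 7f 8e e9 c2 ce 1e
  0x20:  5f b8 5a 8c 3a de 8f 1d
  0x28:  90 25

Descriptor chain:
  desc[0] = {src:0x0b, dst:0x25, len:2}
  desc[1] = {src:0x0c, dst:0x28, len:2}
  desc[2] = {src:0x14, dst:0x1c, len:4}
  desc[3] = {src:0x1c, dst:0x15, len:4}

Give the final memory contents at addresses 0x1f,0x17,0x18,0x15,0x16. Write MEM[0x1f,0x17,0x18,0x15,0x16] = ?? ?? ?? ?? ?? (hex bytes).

  after D0: wrote 2B at 0x25 = ab3c
  after D1: wrote 2B at 0x28 = 3c7b
  after D2: wrote 4B at 0x1c = 0db9c7d5
  after D3: wrote 4B at 0x15 = 0db9c7d5
query mem[0x1f]=0xd5, mem[0x17]=0xc7, mem[0x18]=0xd5, mem[0x15]=0x0d, mem[0x16]=0xb9

MEM[0x1f,0x17,0x18,0x15,0x16] = d5 c7 d5 0d b9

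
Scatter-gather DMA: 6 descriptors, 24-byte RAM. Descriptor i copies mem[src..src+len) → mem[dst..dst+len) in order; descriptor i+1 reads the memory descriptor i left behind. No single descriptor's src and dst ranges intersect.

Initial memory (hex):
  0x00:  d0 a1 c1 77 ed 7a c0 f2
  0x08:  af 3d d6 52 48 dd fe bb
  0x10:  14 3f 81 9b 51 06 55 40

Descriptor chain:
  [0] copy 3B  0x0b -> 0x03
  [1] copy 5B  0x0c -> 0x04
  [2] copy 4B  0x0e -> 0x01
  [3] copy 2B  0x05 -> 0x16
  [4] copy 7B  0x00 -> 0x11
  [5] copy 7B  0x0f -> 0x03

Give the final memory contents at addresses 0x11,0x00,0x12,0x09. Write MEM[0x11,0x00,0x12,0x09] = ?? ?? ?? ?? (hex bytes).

MEM[0x11,0x00,0x12,0x09] = d0 d0 fe 3f

D0: mem[0x03..0x05] <- [52 48 dd]
D1: mem[0x04..0x08] <- [48 dd fe bb 14]
D2: mem[0x01..0x04] <- [fe bb 14 3f]
D3: mem[0x16..0x17] <- [dd fe]
D4: mem[0x11..0x17] <- [d0 fe bb 14 3f dd fe]
D5: mem[0x03..0x09] <- [bb 14 d0 fe bb 14 3f]
query mem[0x11]=0xd0, mem[0x00]=0xd0, mem[0x12]=0xfe, mem[0x09]=0x3f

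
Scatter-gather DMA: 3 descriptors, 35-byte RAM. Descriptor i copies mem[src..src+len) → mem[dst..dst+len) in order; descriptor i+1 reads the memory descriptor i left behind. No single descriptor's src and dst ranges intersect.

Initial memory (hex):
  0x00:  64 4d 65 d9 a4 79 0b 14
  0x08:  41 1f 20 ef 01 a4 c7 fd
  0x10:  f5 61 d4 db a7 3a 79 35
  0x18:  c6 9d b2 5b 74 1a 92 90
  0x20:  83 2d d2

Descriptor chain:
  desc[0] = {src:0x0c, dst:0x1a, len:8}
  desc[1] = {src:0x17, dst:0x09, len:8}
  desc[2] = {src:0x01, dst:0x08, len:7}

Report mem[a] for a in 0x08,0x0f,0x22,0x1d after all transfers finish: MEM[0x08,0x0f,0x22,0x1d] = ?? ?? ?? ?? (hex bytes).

MEM[0x08,0x0f,0x22,0x1d] = 4d fd d2 fd

#0 dst[0x1a+8] := {0x01,0xa4,0xc7,0xfd,0xf5,0x61,0xd4,0xdb}
#1 dst[0x09+8] := {0x35,0xc6,0x9d,0x01,0xa4,0xc7,0xfd,0xf5}
#2 dst[0x08+7] := {0x4d,0x65,0xd9,0xa4,0x79,0x0b,0x14}
query mem[0x08]=0x4d, mem[0x0f]=0xfd, mem[0x22]=0xd2, mem[0x1d]=0xfd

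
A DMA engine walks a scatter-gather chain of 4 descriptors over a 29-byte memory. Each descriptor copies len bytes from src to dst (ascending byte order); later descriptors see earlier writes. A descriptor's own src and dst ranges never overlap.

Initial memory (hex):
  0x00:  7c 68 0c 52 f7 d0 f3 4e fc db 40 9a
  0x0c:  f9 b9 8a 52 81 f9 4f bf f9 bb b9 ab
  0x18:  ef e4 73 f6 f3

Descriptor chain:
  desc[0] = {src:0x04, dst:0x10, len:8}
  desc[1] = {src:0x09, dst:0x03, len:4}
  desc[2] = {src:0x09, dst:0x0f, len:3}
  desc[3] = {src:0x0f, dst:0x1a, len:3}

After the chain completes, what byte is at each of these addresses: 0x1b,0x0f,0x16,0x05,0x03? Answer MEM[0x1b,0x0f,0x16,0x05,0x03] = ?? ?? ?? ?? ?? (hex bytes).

MEM[0x1b,0x0f,0x16,0x05,0x03] = 40 db 40 9a db

[0] 0x04->0x10 len=8 : f7 d0 f3 4e fc db 40 9a
[1] 0x09->0x03 len=4 : db 40 9a f9
[2] 0x09->0x0f len=3 : db 40 9a
[3] 0x0f->0x1a len=3 : db 40 9a
query mem[0x1b]=0x40, mem[0x0f]=0xdb, mem[0x16]=0x40, mem[0x05]=0x9a, mem[0x03]=0xdb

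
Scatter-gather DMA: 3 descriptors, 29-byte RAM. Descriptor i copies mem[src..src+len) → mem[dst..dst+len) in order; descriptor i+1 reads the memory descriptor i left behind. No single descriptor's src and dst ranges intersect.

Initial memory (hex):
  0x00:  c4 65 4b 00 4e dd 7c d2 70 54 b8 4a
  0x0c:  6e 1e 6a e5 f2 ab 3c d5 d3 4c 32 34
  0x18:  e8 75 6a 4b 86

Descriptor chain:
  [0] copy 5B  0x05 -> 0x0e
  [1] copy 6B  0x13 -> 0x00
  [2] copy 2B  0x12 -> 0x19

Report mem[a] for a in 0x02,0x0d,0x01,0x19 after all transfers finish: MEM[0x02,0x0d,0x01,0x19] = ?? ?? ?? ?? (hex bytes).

MEM[0x02,0x0d,0x01,0x19] = 4c 1e d3 54

#0 dst[0x0e+5] := {0xdd,0x7c,0xd2,0x70,0x54}
#1 dst[0x00+6] := {0xd5,0xd3,0x4c,0x32,0x34,0xe8}
#2 dst[0x19+2] := {0x54,0xd5}
query mem[0x02]=0x4c, mem[0x0d]=0x1e, mem[0x01]=0xd3, mem[0x19]=0x54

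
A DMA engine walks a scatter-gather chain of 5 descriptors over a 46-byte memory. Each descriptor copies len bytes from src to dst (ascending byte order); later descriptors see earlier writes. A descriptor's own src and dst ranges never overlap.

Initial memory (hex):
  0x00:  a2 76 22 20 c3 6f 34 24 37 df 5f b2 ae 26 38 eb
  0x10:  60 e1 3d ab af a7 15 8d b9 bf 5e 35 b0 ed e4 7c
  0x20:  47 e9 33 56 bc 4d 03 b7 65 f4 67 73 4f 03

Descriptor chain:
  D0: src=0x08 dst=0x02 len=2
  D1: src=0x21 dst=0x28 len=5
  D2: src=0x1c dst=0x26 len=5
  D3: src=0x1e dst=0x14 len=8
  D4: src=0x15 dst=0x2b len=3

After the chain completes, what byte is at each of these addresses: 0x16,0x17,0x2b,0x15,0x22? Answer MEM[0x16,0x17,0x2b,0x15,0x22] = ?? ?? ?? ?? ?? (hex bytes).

MEM[0x16,0x17,0x2b,0x15,0x22] = 47 e9 7c 7c 33

[0] 0x08->0x02 len=2 : 37 df
[1] 0x21->0x28 len=5 : e9 33 56 bc 4d
[2] 0x1c->0x26 len=5 : b0 ed e4 7c 47
[3] 0x1e->0x14 len=8 : e4 7c 47 e9 33 56 bc 4d
[4] 0x15->0x2b len=3 : 7c 47 e9
query mem[0x16]=0x47, mem[0x17]=0xe9, mem[0x2b]=0x7c, mem[0x15]=0x7c, mem[0x22]=0x33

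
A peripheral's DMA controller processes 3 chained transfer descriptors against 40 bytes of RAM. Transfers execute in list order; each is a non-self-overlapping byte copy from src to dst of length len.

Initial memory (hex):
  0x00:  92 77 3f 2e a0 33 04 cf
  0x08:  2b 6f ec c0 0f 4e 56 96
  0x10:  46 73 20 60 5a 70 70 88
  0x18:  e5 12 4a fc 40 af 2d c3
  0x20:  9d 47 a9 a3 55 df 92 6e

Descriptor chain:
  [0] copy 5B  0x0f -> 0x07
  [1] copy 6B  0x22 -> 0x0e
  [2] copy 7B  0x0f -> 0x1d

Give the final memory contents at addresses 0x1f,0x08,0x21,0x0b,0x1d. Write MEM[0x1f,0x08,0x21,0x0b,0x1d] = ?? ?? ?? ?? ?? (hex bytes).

D0: mem[0x07..0x0b] <- [96 46 73 20 60]
D1: mem[0x0e..0x13] <- [a9 a3 55 df 92 6e]
D2: mem[0x1d..0x23] <- [a3 55 df 92 6e 5a 70]
query mem[0x1f]=0xdf, mem[0x08]=0x46, mem[0x21]=0x6e, mem[0x0b]=0x60, mem[0x1d]=0xa3

MEM[0x1f,0x08,0x21,0x0b,0x1d] = df 46 6e 60 a3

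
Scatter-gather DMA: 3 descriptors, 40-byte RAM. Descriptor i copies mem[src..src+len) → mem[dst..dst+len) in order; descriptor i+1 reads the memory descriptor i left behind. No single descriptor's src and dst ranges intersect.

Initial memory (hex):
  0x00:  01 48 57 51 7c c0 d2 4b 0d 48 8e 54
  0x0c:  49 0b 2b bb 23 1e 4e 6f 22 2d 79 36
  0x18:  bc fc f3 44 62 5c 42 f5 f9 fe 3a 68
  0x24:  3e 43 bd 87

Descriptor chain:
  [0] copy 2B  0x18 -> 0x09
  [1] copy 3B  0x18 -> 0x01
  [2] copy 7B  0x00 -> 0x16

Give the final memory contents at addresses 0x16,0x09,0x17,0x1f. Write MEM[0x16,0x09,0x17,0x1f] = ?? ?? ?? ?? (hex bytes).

MEM[0x16,0x09,0x17,0x1f] = 01 bc bc f5

  after D0: wrote 2B at 0x09 = bcfc
  after D1: wrote 3B at 0x01 = bcfcf3
  after D2: wrote 7B at 0x16 = 01bcfcf37cc0d2
query mem[0x16]=0x01, mem[0x09]=0xbc, mem[0x17]=0xbc, mem[0x1f]=0xf5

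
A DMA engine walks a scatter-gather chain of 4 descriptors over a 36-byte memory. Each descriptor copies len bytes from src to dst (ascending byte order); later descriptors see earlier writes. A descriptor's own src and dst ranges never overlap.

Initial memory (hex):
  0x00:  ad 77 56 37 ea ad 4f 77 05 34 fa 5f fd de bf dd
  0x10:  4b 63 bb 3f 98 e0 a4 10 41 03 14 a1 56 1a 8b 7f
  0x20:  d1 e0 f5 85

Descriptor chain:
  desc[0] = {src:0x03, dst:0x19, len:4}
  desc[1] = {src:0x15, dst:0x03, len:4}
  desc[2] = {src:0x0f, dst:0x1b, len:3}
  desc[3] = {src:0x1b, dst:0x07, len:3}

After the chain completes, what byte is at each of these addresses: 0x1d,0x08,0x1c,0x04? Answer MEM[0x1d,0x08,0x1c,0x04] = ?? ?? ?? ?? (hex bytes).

#0 dst[0x19+4] := {0x37,0xea,0xad,0x4f}
#1 dst[0x03+4] := {0xe0,0xa4,0x10,0x41}
#2 dst[0x1b+3] := {0xdd,0x4b,0x63}
#3 dst[0x07+3] := {0xdd,0x4b,0x63}
query mem[0x1d]=0x63, mem[0x08]=0x4b, mem[0x1c]=0x4b, mem[0x04]=0xa4

MEM[0x1d,0x08,0x1c,0x04] = 63 4b 4b a4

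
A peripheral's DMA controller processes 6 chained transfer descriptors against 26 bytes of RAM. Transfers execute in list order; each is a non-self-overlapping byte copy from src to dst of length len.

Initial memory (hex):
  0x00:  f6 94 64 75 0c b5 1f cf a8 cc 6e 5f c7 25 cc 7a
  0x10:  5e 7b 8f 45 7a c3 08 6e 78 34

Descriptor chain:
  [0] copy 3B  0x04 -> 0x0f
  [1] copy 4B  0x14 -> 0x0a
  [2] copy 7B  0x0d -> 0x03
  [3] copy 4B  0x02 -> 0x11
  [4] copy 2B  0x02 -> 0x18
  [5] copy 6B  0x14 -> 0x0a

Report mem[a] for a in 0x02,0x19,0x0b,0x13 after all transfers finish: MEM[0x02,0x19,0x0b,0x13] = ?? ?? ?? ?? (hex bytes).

D0: mem[0x0f..0x11] <- [0c b5 1f]
D1: mem[0x0a..0x0d] <- [7a c3 08 6e]
D2: mem[0x03..0x09] <- [6e cc 0c b5 1f 8f 45]
D3: mem[0x11..0x14] <- [64 6e cc 0c]
D4: mem[0x18..0x19] <- [64 6e]
D5: mem[0x0a..0x0f] <- [0c c3 08 6e 64 6e]
query mem[0x02]=0x64, mem[0x19]=0x6e, mem[0x0b]=0xc3, mem[0x13]=0xcc

MEM[0x02,0x19,0x0b,0x13] = 64 6e c3 cc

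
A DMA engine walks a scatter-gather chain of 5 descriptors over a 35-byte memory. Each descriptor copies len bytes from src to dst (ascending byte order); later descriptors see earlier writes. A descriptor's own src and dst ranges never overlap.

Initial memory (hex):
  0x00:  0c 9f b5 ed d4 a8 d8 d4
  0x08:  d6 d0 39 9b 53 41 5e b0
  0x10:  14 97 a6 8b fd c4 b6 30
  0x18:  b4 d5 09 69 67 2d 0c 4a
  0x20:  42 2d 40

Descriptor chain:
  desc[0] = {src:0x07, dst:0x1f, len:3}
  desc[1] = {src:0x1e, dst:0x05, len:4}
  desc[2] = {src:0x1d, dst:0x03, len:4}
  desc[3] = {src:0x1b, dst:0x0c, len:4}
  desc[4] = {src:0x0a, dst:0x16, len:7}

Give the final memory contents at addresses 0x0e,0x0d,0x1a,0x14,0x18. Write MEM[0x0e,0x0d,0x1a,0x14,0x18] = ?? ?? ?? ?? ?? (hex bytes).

MEM[0x0e,0x0d,0x1a,0x14,0x18] = 2d 67 2d fd 69

D0: mem[0x1f..0x21] <- [d4 d6 d0]
D1: mem[0x05..0x08] <- [0c d4 d6 d0]
D2: mem[0x03..0x06] <- [2d 0c d4 d6]
D3: mem[0x0c..0x0f] <- [69 67 2d 0c]
D4: mem[0x16..0x1c] <- [39 9b 69 67 2d 0c 14]
query mem[0x0e]=0x2d, mem[0x0d]=0x67, mem[0x1a]=0x2d, mem[0x14]=0xfd, mem[0x18]=0x69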